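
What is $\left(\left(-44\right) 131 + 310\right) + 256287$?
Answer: $250833$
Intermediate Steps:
$\left(\left(-44\right) 131 + 310\right) + 256287 = \left(-5764 + 310\right) + 256287 = -5454 + 256287 = 250833$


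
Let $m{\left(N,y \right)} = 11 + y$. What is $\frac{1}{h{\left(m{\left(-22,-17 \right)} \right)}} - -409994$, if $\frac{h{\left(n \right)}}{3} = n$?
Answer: $\frac{7379891}{18} \approx 4.0999 \cdot 10^{5}$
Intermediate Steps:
$h{\left(n \right)} = 3 n$
$\frac{1}{h{\left(m{\left(-22,-17 \right)} \right)}} - -409994 = \frac{1}{3 \left(11 - 17\right)} - -409994 = \frac{1}{3 \left(-6\right)} + 409994 = \frac{1}{-18} + 409994 = - \frac{1}{18} + 409994 = \frac{7379891}{18}$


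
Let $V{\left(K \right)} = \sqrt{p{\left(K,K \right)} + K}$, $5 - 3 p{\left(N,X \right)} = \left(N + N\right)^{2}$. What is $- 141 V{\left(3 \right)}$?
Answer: $- 47 i \sqrt{66} \approx - 381.83 i$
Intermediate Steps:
$p{\left(N,X \right)} = \frac{5}{3} - \frac{4 N^{2}}{3}$ ($p{\left(N,X \right)} = \frac{5}{3} - \frac{\left(N + N\right)^{2}}{3} = \frac{5}{3} - \frac{\left(2 N\right)^{2}}{3} = \frac{5}{3} - \frac{4 N^{2}}{3}$)
$V{\left(K \right)} = \sqrt{\frac{5}{3} + K - \frac{4 K^{2}}{3}}$ ($V{\left(K \right)} = \sqrt{\left(\frac{5}{3} - \frac{4 K^{2}}{3}\right) + K} = \sqrt{\frac{5}{3} + K - \frac{4 K^{2}}{3}}$)
$- 141 V{\left(3 \right)} = - 141 \frac{\sqrt{15 - 12 \cdot 3^{2} + 9 \cdot 3}}{3} = - 141 \frac{\sqrt{15 - 108 + 27}}{3} = - 141 \frac{\sqrt{-66}}{3} = - 141 \frac{i \sqrt{66}}{3} = - 47 i \sqrt{66}$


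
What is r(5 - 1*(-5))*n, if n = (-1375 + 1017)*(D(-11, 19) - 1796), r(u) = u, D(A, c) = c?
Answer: 6361660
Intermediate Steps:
n = 636166 (n = (-1375 + 1017)*(19 - 1796) = -358*(-1777) = 636166)
r(5 - 1*(-5))*n = (5 - 1*(-5))*636166 = (5 + 5)*636166 = 10*636166 = 6361660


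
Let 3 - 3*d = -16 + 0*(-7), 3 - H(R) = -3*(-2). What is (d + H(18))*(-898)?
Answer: -8980/3 ≈ -2993.3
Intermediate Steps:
H(R) = -3 (H(R) = 3 - (-3)*(-2) = 3 - 1*6 = 3 - 6 = -3)
d = 19/3 (d = 1 - (-16 + 0*(-7))/3 = 1 - (-16 + 0)/3 = 1 - ⅓*(-16) = 1 + 16/3 = 19/3 ≈ 6.3333)
(d + H(18))*(-898) = (19/3 - 3)*(-898) = (10/3)*(-898) = -8980/3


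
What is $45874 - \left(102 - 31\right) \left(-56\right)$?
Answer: $49850$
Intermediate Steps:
$45874 - \left(102 - 31\right) \left(-56\right) = 45874 - 71 \left(-56\right) = 45874 - -3976 = 45874 + 3976 = 49850$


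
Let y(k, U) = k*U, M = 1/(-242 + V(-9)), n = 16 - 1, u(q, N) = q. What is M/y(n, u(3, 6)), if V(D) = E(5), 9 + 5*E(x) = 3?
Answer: -1/10944 ≈ -9.1374e-5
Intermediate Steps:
E(x) = -6/5 (E(x) = -9/5 + (1/5)*3 = -9/5 + 3/5 = -6/5)
V(D) = -6/5
n = 15
M = -5/1216 (M = 1/(-242 - 6/5) = 1/(-1216/5) = -5/1216 ≈ -0.0041118)
y(k, U) = U*k
M/y(n, u(3, 6)) = -5/(1216*(3*15)) = -5/1216/45 = -5/1216*1/45 = -1/10944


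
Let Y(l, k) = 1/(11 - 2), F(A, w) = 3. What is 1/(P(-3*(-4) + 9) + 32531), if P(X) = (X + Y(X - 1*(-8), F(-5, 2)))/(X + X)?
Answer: 189/6148454 ≈ 3.0739e-5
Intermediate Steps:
Y(l, k) = 1/9
P(X) = (1/9 + X)/(2*X) (P(X) = (X + 1/9)/(X + X) = (1/9 + X)/((2*X)) = (1/9 + X)*(1/(2*X)) = (1/9 + X)/(2*X))
1/(P(-3*(-4) + 9) + 32531) = 1/((1 + 9*(-3*(-4) + 9))/(18*(-3*(-4) + 9)) + 32531) = 1/((1 + 9*(12 + 9))/(18*(12 + 9)) + 32531) = 1/((1/18)*(1 + 9*21)/21 + 32531) = 1/((1/18)*(1/21)*(1 + 189) + 32531) = 1/((1/18)*(1/21)*190 + 32531) = 1/(95/189 + 32531) = 1/(6148454/189) = 189/6148454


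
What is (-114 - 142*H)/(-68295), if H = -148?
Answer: -20902/68295 ≈ -0.30605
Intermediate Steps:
(-114 - 142*H)/(-68295) = (-114 - 142*(-148))/(-68295) = (-114 + 21016)*(-1/68295) = 20902*(-1/68295) = -20902/68295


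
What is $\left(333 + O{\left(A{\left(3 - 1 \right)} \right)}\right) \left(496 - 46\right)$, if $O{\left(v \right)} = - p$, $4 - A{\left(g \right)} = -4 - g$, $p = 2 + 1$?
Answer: $148500$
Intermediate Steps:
$p = 3$
$A{\left(g \right)} = 8 + g$ ($A{\left(g \right)} = 4 - \left(-4 - g\right) = 4 + \left(4 + g\right) = 8 + g$)
$O{\left(v \right)} = -3$ ($O{\left(v \right)} = \left(-1\right) 3 = -3$)
$\left(333 + O{\left(A{\left(3 - 1 \right)} \right)}\right) \left(496 - 46\right) = \left(333 - 3\right) \left(496 - 46\right) = 330 \cdot 450 = 148500$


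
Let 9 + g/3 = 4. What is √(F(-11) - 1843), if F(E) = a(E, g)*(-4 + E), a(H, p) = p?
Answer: I*√1618 ≈ 40.224*I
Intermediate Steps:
g = -15 (g = -27 + 3*4 = -27 + 12 = -15)
F(E) = 60 - 15*E (F(E) = -15*(-4 + E) = 60 - 15*E)
√(F(-11) - 1843) = √((60 - 15*(-11)) - 1843) = √((60 + 165) - 1843) = √(225 - 1843) = √(-1618) = I*√1618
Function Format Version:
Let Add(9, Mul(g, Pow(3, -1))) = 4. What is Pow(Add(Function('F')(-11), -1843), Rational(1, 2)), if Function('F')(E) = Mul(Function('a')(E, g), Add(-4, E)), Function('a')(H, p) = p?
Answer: Mul(I, Pow(1618, Rational(1, 2))) ≈ Mul(40.224, I)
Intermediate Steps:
g = -15 (g = Add(-27, Mul(3, 4)) = Add(-27, 12) = -15)
Function('F')(E) = Add(60, Mul(-15, E)) (Function('F')(E) = Mul(-15, Add(-4, E)) = Add(60, Mul(-15, E)))
Pow(Add(Function('F')(-11), -1843), Rational(1, 2)) = Pow(Add(Add(60, Mul(-15, -11)), -1843), Rational(1, 2)) = Pow(Add(Add(60, 165), -1843), Rational(1, 2)) = Pow(Add(225, -1843), Rational(1, 2)) = Pow(-1618, Rational(1, 2)) = Mul(I, Pow(1618, Rational(1, 2)))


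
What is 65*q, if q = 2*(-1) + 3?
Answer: 65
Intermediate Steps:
q = 1 (q = -2 + 3 = 1)
65*q = 65*1 = 65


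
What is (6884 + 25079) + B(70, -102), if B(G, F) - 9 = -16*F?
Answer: 33604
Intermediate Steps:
B(G, F) = 9 - 16*F
(6884 + 25079) + B(70, -102) = (6884 + 25079) + (9 - 16*(-102)) = 31963 + (9 + 1632) = 31963 + 1641 = 33604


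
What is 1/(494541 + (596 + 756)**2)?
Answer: 1/2322445 ≈ 4.3058e-7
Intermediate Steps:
1/(494541 + (596 + 756)**2) = 1/(494541 + 1352**2) = 1/(494541 + 1827904) = 1/2322445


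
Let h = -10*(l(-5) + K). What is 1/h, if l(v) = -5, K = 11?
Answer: -1/60 ≈ -0.016667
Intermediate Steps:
h = -60 (h = -10*(-5 + 11) = -10*6 = -60)
1/h = 1/(-60) = -1/60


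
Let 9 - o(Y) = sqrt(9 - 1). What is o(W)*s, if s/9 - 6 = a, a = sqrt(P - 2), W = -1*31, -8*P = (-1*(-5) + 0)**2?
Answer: 9*(9 - 2*sqrt(2))*(24 + I*sqrt(82))/4 ≈ 333.27 + 125.74*I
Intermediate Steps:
P = -25/8 (P = -(-1*(-5) + 0)**2/8 = -(5 + 0)**2/8 = -1/8*5**2 = -1/8*25 = -25/8 ≈ -3.1250)
W = -31
o(Y) = 9 - 2*sqrt(2) (o(Y) = 9 - sqrt(9 - 1) = 9 - sqrt(8) = 9 - 2*sqrt(2))
a = I*sqrt(82)/4 (a = sqrt(-25/8 - 2) = sqrt(-41/8) = I*sqrt(82)/4 ≈ 2.2638*I)
s = 54 + 9*I*sqrt(82)/4 (s = 54 + 9*(I*sqrt(82)/4) = 54 + 9*I*sqrt(82)/4 ≈ 54.0 + 20.375*I)
o(W)*s = (9 - 2*sqrt(2))*(54 + 9*I*sqrt(82)/4)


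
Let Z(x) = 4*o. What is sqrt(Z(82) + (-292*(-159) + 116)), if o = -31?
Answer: 2*sqrt(11605) ≈ 215.45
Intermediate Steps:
Z(x) = -124 (Z(x) = 4*(-31) = -124)
sqrt(Z(82) + (-292*(-159) + 116)) = sqrt(-124 + (-292*(-159) + 116)) = sqrt(-124 + (46428 + 116)) = sqrt(-124 + 46544) = sqrt(46420) = 2*sqrt(11605)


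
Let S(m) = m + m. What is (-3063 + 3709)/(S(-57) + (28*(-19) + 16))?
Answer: -323/315 ≈ -1.0254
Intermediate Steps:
S(m) = 2*m
(-3063 + 3709)/(S(-57) + (28*(-19) + 16)) = (-3063 + 3709)/(2*(-57) + (28*(-19) + 16)) = 646/(-114 + (-532 + 16)) = 646/(-114 - 516) = 646/(-630) = 646*(-1/630) = -323/315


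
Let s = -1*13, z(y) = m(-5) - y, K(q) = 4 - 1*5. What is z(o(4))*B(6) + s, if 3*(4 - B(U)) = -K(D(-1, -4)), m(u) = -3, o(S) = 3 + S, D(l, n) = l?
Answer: -149/3 ≈ -49.667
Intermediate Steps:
K(q) = -1 (K(q) = 4 - 5 = -1)
z(y) = -3 - y
s = -13
B(U) = 11/3 (B(U) = 4 - (-1)*(-1)/3 = 4 - 1/3*1 = 4 - 1/3 = 11/3)
z(o(4))*B(6) + s = (-3 - (3 + 4))*(11/3) - 13 = (-3 - 1*7)*(11/3) - 13 = (-3 - 7)*(11/3) - 13 = -10*11/3 - 13 = -110/3 - 13 = -149/3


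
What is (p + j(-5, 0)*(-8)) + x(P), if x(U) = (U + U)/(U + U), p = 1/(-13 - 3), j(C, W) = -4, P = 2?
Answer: 527/16 ≈ 32.938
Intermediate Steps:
p = -1/16 (p = 1/(-16) = -1/16 ≈ -0.062500)
x(U) = 1 (x(U) = (2*U)/((2*U)) = (2*U)*(1/(2*U)) = 1)
(p + j(-5, 0)*(-8)) + x(P) = (-1/16 - 4*(-8)) + 1 = (-1/16 + 32) + 1 = 511/16 + 1 = 527/16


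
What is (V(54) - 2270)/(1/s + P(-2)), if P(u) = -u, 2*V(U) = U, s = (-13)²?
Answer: -379067/339 ≈ -1118.2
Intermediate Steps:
s = 169
V(U) = U/2
(V(54) - 2270)/(1/s + P(-2)) = ((½)*54 - 2270)/(1/169 - 1*(-2)) = (27 - 2270)/(1/169 + 2) = -2243/339/169 = -2243*169/339 = -379067/339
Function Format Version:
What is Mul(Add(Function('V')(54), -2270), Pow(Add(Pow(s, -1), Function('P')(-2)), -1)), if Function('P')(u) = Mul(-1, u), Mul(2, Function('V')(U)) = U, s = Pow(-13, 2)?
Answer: Rational(-379067, 339) ≈ -1118.2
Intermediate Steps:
s = 169
Function('V')(U) = Mul(Rational(1, 2), U)
Mul(Add(Function('V')(54), -2270), Pow(Add(Pow(s, -1), Function('P')(-2)), -1)) = Mul(Add(Mul(Rational(1, 2), 54), -2270), Pow(Add(Pow(169, -1), Mul(-1, -2)), -1)) = Mul(Add(27, -2270), Pow(Add(Rational(1, 169), 2), -1)) = Mul(-2243, Pow(Rational(339, 169), -1)) = Mul(-2243, Rational(169, 339)) = Rational(-379067, 339)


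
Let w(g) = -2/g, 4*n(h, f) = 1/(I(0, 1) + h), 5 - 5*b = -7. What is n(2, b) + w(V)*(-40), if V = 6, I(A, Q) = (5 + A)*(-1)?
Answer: 53/4 ≈ 13.250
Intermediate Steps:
I(A, Q) = -5 - A
b = 12/5 (b = 1 - ⅕*(-7) = 1 + 7/5 = 12/5 ≈ 2.4000)
n(h, f) = 1/(4*(-5 + h)) (n(h, f) = 1/(4*((-5 - 1*0) + h)) = 1/(4*((-5 + 0) + h)) = 1/(4*(-5 + h)))
n(2, b) + w(V)*(-40) = 1/(4*(-5 + 2)) - 2/6*(-40) = (¼)/(-3) - 2*⅙*(-40) = (¼)*(-⅓) - ⅓*(-40) = -1/12 + 40/3 = 53/4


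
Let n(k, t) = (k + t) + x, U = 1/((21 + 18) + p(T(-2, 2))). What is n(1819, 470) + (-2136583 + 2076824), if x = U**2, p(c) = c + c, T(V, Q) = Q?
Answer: -106262029/1849 ≈ -57470.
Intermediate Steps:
p(c) = 2*c
U = 1/43 (U = 1/((21 + 18) + 2*2) = 1/(39 + 4) = 1/43 ≈ 0.023256)
x = 1/1849 (x = (1/43)**2 = 1/1849 ≈ 0.00054083)
n(k, t) = 1/1849 + k + t (n(k, t) = (k + t) + 1/1849 = 1/1849 + k + t)
n(1819, 470) + (-2136583 + 2076824) = (1/1849 + 1819 + 470) + (-2136583 + 2076824) = 4232362/1849 - 59759 = -106262029/1849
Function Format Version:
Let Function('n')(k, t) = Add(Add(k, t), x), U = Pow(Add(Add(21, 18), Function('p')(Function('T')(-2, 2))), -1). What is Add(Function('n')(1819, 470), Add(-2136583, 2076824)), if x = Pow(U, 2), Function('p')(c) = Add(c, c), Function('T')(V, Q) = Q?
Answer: Rational(-106262029, 1849) ≈ -57470.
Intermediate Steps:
Function('p')(c) = Mul(2, c)
U = Rational(1, 43) (U = Pow(Add(Add(21, 18), Mul(2, 2)), -1) = Pow(Add(39, 4), -1) = Pow(43, -1) = Rational(1, 43) ≈ 0.023256)
x = Rational(1, 1849) (x = Pow(Rational(1, 43), 2) = Rational(1, 1849) ≈ 0.00054083)
Function('n')(k, t) = Add(Rational(1, 1849), k, t) (Function('n')(k, t) = Add(Add(k, t), Rational(1, 1849)) = Add(Rational(1, 1849), k, t))
Add(Function('n')(1819, 470), Add(-2136583, 2076824)) = Add(Add(Rational(1, 1849), 1819, 470), Add(-2136583, 2076824)) = Add(Rational(4232362, 1849), -59759) = Rational(-106262029, 1849)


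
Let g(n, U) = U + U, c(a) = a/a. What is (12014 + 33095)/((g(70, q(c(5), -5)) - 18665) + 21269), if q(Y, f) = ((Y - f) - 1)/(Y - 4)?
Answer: 135327/7802 ≈ 17.345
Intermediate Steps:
c(a) = 1
q(Y, f) = (-1 + Y - f)/(-4 + Y)
g(n, U) = 2*U
(12014 + 33095)/((g(70, q(c(5), -5)) - 18665) + 21269) = (12014 + 33095)/((2*((-1 + 1 - 1*(-5))/(-4 + 1)) - 18665) + 21269) = 45109/((2*((-1 + 1 + 5)/(-3)) - 18665) + 21269) = 45109/((2*(-1/3*5) - 18665) + 21269) = 45109/((2*(-5/3) - 18665) + 21269) = 45109/((-10/3 - 18665) + 21269) = 45109/(-56005/3 + 21269) = 45109/(7802/3) = 45109*(3/7802) = 135327/7802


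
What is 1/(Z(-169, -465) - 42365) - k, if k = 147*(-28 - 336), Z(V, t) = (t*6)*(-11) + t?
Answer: 649587119/12140 ≈ 53508.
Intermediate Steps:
Z(V, t) = -65*t (Z(V, t) = (6*t)*(-11) + t = -66*t + t = -65*t)
k = -53508 (k = 147*(-364) = -53508)
1/(Z(-169, -465) - 42365) - k = 1/(-65*(-465) - 42365) - 1*(-53508) = 1/(30225 - 42365) + 53508 = 1/(-12140) + 53508 = -1/12140 + 53508 = 649587119/12140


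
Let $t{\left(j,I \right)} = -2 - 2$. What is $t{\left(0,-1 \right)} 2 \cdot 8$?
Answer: $-64$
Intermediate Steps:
$t{\left(j,I \right)} = -4$
$t{\left(0,-1 \right)} 2 \cdot 8 = \left(-4\right) 2 \cdot 8 = \left(-8\right) 8 = -64$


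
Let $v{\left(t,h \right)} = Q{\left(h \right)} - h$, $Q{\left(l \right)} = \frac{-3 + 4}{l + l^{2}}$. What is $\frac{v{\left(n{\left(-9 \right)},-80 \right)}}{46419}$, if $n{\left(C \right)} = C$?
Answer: $\frac{505601}{293368080} \approx 0.0017234$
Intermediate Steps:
$Q{\left(l \right)} = \frac{1}{l + l^{2}}$ ($Q{\left(l \right)} = 1 \frac{1}{l + l^{2}} = \frac{1}{l + l^{2}}$)
$v{\left(t,h \right)} = - h + \frac{1}{h \left(1 + h\right)}$ ($v{\left(t,h \right)} = \frac{1}{h \left(1 + h\right)} - h = - h + \frac{1}{h \left(1 + h\right)}$)
$\frac{v{\left(n{\left(-9 \right)},-80 \right)}}{46419} = \frac{\left(-1\right) \left(-80\right) + \frac{1}{\left(-80\right) \left(1 - 80\right)}}{46419} = \left(80 - \frac{1}{80 \left(-79\right)}\right) \frac{1}{46419} = \left(80 - - \frac{1}{6320}\right) \frac{1}{46419} = \left(80 + \frac{1}{6320}\right) \frac{1}{46419} = \frac{505601}{6320} \cdot \frac{1}{46419} = \frac{505601}{293368080}$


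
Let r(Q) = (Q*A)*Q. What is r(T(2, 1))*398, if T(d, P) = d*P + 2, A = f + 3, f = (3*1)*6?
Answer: 133728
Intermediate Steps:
f = 18 (f = 3*6 = 18)
A = 21 (A = 18 + 3 = 21)
T(d, P) = 2 + P*d (T(d, P) = P*d + 2 = 2 + P*d)
r(Q) = 21*Q² (r(Q) = (Q*21)*Q = (21*Q)*Q = 21*Q²)
r(T(2, 1))*398 = (21*(2 + 1*2)²)*398 = (21*(2 + 2)²)*398 = (21*4²)*398 = (21*16)*398 = 336*398 = 133728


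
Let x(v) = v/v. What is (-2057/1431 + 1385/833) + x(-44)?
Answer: 1460477/1192023 ≈ 1.2252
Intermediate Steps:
x(v) = 1
(-2057/1431 + 1385/833) + x(-44) = (-2057/1431 + 1385/833) + 1 = 268454/1192023 + 1 = 1460477/1192023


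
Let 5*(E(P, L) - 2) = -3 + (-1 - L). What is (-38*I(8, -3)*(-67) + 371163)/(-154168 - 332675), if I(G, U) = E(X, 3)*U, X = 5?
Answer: -87281/115915 ≈ -0.75297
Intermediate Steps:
E(P, L) = 6/5 - L/5 (E(P, L) = 2 + (-3 + (-1 - L))/5 = 2 + (-4 - L)/5 = 2 + (-⅘ - L/5) = 6/5 - L/5)
I(G, U) = 3*U/5 (I(G, U) = (6/5 - ⅕*3)*U = (6/5 - ⅗)*U = 3*U/5)
(-38*I(8, -3)*(-67) + 371163)/(-154168 - 332675) = (-114*(-3)/5*(-67) + 371163)/(-154168 - 332675) = (-38*(-9/5)*(-67) + 371163)/(-486843) = ((342/5)*(-67) + 371163)*(-1/486843) = (-22914/5 + 371163)*(-1/486843) = (1832901/5)*(-1/486843) = -87281/115915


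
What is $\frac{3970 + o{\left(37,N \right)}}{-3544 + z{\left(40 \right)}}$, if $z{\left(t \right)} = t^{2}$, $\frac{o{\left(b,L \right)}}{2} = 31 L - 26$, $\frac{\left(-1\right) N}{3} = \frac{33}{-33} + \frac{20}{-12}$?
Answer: $- \frac{2207}{972} \approx -2.2706$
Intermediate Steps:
$N = 8$ ($N = - 3 \left(\frac{33}{-33} + \frac{20}{-12}\right) = - 3 \left(33 \left(- \frac{1}{33}\right) + 20 \left(- \frac{1}{12}\right)\right) = - 3 \left(-1 - \frac{5}{3}\right) = \left(-3\right) \left(- \frac{8}{3}\right) = 8$)
$o{\left(b,L \right)} = -52 + 62 L$ ($o{\left(b,L \right)} = 2 \left(31 L - 26\right) = 2 \left(-26 + 31 L\right) = -52 + 62 L$)
$\frac{3970 + o{\left(37,N \right)}}{-3544 + z{\left(40 \right)}} = \frac{3970 + \left(-52 + 62 \cdot 8\right)}{-3544 + 40^{2}} = \frac{3970 + \left(-52 + 496\right)}{-3544 + 1600} = \frac{3970 + 444}{-1944} = 4414 \left(- \frac{1}{1944}\right) = - \frac{2207}{972}$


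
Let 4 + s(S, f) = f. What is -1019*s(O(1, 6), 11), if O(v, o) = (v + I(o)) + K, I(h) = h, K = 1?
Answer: -7133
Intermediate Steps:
O(v, o) = 1 + o + v (O(v, o) = (v + o) + 1 = (o + v) + 1 = 1 + o + v)
s(S, f) = -4 + f
-1019*s(O(1, 6), 11) = -1019*(-4 + 11) = -1019*7 = -7133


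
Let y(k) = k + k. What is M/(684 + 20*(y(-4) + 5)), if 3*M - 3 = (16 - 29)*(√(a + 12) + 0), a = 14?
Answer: 1/624 - √26/144 ≈ -0.033807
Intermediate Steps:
y(k) = 2*k
M = 1 - 13*√26/3 (M = 1 + ((16 - 29)*(√(14 + 12) + 0))/3 = 1 + (-13*(√26 + 0))/3 = 1 + (-13*√26)/3 = 1 - 13*√26/3 ≈ -21.096)
M/(684 + 20*(y(-4) + 5)) = (1 - 13*√26/3)/(684 + 20*(2*(-4) + 5)) = (1 - 13*√26/3)/(684 + 20*(-8 + 5)) = (1 - 13*√26/3)/(684 + 20*(-3)) = (1 - 13*√26/3)/(684 - 60) = (1 - 13*√26/3)/624 = 1/624 - √26/144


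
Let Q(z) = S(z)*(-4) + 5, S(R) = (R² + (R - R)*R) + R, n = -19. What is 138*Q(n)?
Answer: -188094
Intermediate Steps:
S(R) = R + R² (S(R) = (R² + 0*R) + R = (R² + 0) + R = R² + R = R + R²)
Q(z) = 5 - 4*z*(1 + z) (Q(z) = (z*(1 + z))*(-4) + 5 = -4*z*(1 + z) + 5 = 5 - 4*z*(1 + z))
138*Q(n) = 138*(5 - 4*(-19)*(1 - 19)) = 138*(5 - 4*(-19)*(-18)) = 138*(5 - 1368) = 138*(-1363) = -188094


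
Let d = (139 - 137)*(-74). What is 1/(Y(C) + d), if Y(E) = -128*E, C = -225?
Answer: 1/28652 ≈ 3.4902e-5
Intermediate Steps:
d = -148 (d = 2*(-74) = -148)
1/(Y(C) + d) = 1/(-128*(-225) - 148) = 1/(28800 - 148) = 1/28652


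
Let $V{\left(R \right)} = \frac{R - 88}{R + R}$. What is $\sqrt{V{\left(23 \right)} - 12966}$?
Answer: $\frac{i \sqrt{27439046}}{46} \approx 113.87 i$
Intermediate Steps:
$V{\left(R \right)} = \frac{-88 + R}{2 R}$
$\sqrt{V{\left(23 \right)} - 12966} = \sqrt{\frac{-88 + 23}{2 \cdot 23} - 12966} = \sqrt{\frac{1}{2} \cdot \frac{1}{23} \left(-65\right) - 12966} = \sqrt{- \frac{65}{46} - 12966} = \sqrt{- \frac{596501}{46}} = \frac{i \sqrt{27439046}}{46}$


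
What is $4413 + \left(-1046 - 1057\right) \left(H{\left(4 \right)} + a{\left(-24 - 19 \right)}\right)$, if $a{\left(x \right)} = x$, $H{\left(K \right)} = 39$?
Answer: $12825$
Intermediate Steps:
$4413 + \left(-1046 - 1057\right) \left(H{\left(4 \right)} + a{\left(-24 - 19 \right)}\right) = 4413 + \left(-1046 - 1057\right) \left(39 - 43\right) = 4413 - 2103 \left(39 - 43\right) = 4413 - -8412 = 4413 + 8412 = 12825$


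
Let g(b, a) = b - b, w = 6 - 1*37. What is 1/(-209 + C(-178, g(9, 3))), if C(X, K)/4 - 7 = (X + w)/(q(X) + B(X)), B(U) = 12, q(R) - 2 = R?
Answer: -41/7212 ≈ -0.0056850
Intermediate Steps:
q(R) = 2 + R
w = -31 (w = 6 - 37 = -31)
g(b, a) = 0
C(X, K) = 28 + 4*(-31 + X)/(14 + X) (C(X, K) = 28 + 4*((X - 31)/((2 + X) + 12)) = 28 + 4*((-31 + X)/(14 + X)) = 28 + 4*(-31 + X)/(14 + X))
1/(-209 + C(-178, g(9, 3))) = 1/(-209 + 4*(67 + 8*(-178))/(14 - 178)) = 1/(-209 + 4*(67 - 1424)/(-164)) = 1/(-209 + 4*(-1/164)*(-1357)) = 1/(-209 + 1357/41) = 1/(-7212/41) = -41/7212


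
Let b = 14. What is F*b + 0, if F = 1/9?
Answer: 14/9 ≈ 1.5556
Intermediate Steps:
F = ⅑ ≈ 0.11111
F*b + 0 = (⅑)*14 + 0 = 14/9 + 0 = 14/9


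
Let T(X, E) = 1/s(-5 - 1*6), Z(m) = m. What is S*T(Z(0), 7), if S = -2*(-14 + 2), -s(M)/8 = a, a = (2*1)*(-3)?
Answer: ½ ≈ 0.50000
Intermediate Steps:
a = -6 (a = 2*(-3) = -6)
s(M) = 48 (s(M) = -8*(-6) = 48)
T(X, E) = 1/48
S = 24 (S = -2*(-12) = 24)
S*T(Z(0), 7) = 24*(1/48) = ½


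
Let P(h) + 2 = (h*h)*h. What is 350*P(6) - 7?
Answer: 74893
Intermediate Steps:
P(h) = -2 + h³ (P(h) = -2 + (h*h)*h = -2 + h²*h = -2 + h³)
350*P(6) - 7 = 350*(-2 + 6³) - 7 = 350*(-2 + 216) - 7 = 350*214 - 7 = 74900 - 7 = 74893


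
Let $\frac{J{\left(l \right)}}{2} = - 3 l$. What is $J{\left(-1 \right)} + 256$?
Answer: $262$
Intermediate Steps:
$J{\left(l \right)} = - 6 l$ ($J{\left(l \right)} = 2 \left(- 3 l\right) = - 6 l$)
$J{\left(-1 \right)} + 256 = \left(-6\right) \left(-1\right) + 256 = 6 + 256 = 262$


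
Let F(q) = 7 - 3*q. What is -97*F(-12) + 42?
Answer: -4129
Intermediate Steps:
-97*F(-12) + 42 = -97*(7 - 3*(-12)) + 42 = -97*(7 + 36) + 42 = -97*43 + 42 = -4171 + 42 = -4129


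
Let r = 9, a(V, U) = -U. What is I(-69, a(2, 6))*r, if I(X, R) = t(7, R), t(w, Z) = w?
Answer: 63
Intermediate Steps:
I(X, R) = 7
I(-69, a(2, 6))*r = 7*9 = 63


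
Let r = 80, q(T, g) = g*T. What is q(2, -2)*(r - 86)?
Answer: 24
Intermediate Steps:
q(T, g) = T*g
q(2, -2)*(r - 86) = (2*(-2))*(80 - 86) = -4*(-6) = 24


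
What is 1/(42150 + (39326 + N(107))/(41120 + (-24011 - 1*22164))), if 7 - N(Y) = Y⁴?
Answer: 5055/344108518 ≈ 1.4690e-5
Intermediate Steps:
N(Y) = 7 - Y⁴
1/(42150 + (39326 + N(107))/(41120 + (-24011 - 1*22164))) = 1/(42150 + (39326 + (7 - 1*107⁴))/(41120 + (-24011 - 1*22164))) = 1/(42150 + (39326 + (7 - 1*131079601))/(41120 + (-24011 - 22164))) = 1/(42150 + (39326 + (7 - 131079601))/(41120 - 46175)) = 1/(42150 + (39326 - 131079594)/(-5055)) = 1/(42150 - 131040268*(-1/5055)) = 1/(42150 + 131040268/5055) = 1/(344108518/5055) = 5055/344108518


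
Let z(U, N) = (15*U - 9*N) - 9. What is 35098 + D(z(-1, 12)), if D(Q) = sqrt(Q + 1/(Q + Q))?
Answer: 35098 + I*sqrt(2300034)/132 ≈ 35098.0 + 11.489*I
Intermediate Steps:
z(U, N) = -9 - 9*N + 15*U (z(U, N) = (-9*N + 15*U) - 9 = -9 - 9*N + 15*U)
D(Q) = sqrt(Q + 1/(2*Q))
35098 + D(z(-1, 12)) = 35098 + sqrt(2/(-9 - 9*12 + 15*(-1)) + 4*(-9 - 9*12 + 15*(-1)))/2 = 35098 + sqrt(2/(-9 - 108 - 15) + 4*(-9 - 108 - 15))/2 = 35098 + sqrt(2/(-132) + 4*(-132))/2 = 35098 + sqrt(2*(-1/132) - 528)/2 = 35098 + sqrt(-1/66 - 528)/2 = 35098 + sqrt(-34849/66)/2 = 35098 + (I*sqrt(2300034)/66)/2 = 35098 + I*sqrt(2300034)/132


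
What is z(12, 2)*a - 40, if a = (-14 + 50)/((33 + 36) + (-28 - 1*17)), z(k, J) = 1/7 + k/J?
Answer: -431/14 ≈ -30.786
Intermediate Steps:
z(k, J) = 1/7 + k/J (z(k, J) = 1*(1/7) + k/J = 1/7 + k/J)
a = 3/2 (a = 36/(69 + (-28 - 17)) = 36/(69 - 45) = 36/24 = 36*(1/24) = 3/2 ≈ 1.5000)
z(12, 2)*a - 40 = ((12 + (1/7)*2)/2)*(3/2) - 40 = ((12 + 2/7)/2)*(3/2) - 40 = ((1/2)*(86/7))*(3/2) - 40 = (43/7)*(3/2) - 40 = 129/14 - 40 = -431/14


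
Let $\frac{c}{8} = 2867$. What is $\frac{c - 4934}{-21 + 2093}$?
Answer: $\frac{9001}{1036} \approx 8.6882$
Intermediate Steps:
$c = 22936$ ($c = 8 \cdot 2867 = 22936$)
$\frac{c - 4934}{-21 + 2093} = \frac{22936 - 4934}{-21 + 2093} = \frac{18002}{2072} = 18002 \cdot \frac{1}{2072} = \frac{9001}{1036}$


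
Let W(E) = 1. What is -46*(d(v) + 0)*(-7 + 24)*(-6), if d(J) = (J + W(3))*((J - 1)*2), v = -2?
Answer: 28152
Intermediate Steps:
d(J) = (1 + J)*(-2 + 2*J) (d(J) = (J + 1)*((J - 1)*2) = (1 + J)*((-1 + J)*2) = (1 + J)*(-2 + 2*J))
-46*(d(v) + 0)*(-7 + 24)*(-6) = -46*((-2 + 2*(-2)**2) + 0)*(-7 + 24)*(-6) = -46*((-2 + 2*4) + 0)*17*(-6) = -46*((-2 + 8) + 0)*17*(-6) = -46*(6 + 0)*17*(-6) = -276*17*(-6) = -46*102*(-6) = -4692*(-6) = 28152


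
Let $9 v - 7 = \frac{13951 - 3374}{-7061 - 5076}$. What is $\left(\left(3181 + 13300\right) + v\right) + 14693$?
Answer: $\frac{1135101308}{36411} \approx 31175.0$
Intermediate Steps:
$v = \frac{24794}{36411}$ ($v = \frac{7}{9} + \frac{\left(13951 - 3374\right) \frac{1}{-7061 - 5076}}{9} = \frac{7}{9} + \frac{10577 \frac{1}{-12137}}{9} = \frac{7}{9} + \frac{10577 \left(- \frac{1}{12137}\right)}{9} = \frac{7}{9} + \frac{1}{9} \left(- \frac{10577}{12137}\right) = \frac{7}{9} - \frac{10577}{109233} = \frac{24794}{36411} \approx 0.68095$)
$\left(\left(3181 + 13300\right) + v\right) + 14693 = \left(\left(3181 + 13300\right) + \frac{24794}{36411}\right) + 14693 = \left(16481 + \frac{24794}{36411}\right) + 14693 = \frac{600114485}{36411} + 14693 = \frac{1135101308}{36411}$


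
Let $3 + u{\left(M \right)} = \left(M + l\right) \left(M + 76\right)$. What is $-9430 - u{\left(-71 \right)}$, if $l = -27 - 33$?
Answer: $-8772$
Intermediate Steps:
$l = -60$ ($l = -27 - 33 = -60$)
$u{\left(M \right)} = -3 + \left(-60 + M\right) \left(76 + M\right)$ ($u{\left(M \right)} = -3 + \left(M - 60\right) \left(M + 76\right) = -3 + \left(-60 + M\right) \left(76 + M\right)$)
$-9430 - u{\left(-71 \right)} = -9430 - \left(-4563 + \left(-71\right)^{2} + 16 \left(-71\right)\right) = -9430 - \left(-4563 + 5041 - 1136\right) = -9430 - -658 = -9430 + 658 = -8772$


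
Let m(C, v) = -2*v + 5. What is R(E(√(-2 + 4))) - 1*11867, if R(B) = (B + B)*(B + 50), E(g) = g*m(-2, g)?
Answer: -12135 + 420*√2 ≈ -11541.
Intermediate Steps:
m(C, v) = 5 - 2*v
E(g) = g*(5 - 2*g)
R(B) = 2*B*(50 + B) (R(B) = (2*B)*(50 + B) = 2*B*(50 + B))
R(E(√(-2 + 4))) - 1*11867 = 2*(√(-2 + 4)*(5 - 2*√(-2 + 4)))*(50 + √(-2 + 4)*(5 - 2*√(-2 + 4))) - 1*11867 = 2*(√2*(5 - 2*√2))*(50 + √2*(5 - 2*√2)) - 11867 = 2*√2*(5 - 2*√2)*(50 + √2*(5 - 2*√2)) - 11867 = -11867 + 2*√2*(5 - 2*√2)*(50 + √2*(5 - 2*√2))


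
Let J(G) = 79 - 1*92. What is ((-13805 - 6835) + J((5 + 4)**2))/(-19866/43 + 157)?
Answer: 20653/305 ≈ 67.715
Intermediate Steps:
J(G) = -13 (J(G) = 79 - 92 = -13)
((-13805 - 6835) + J((5 + 4)**2))/(-19866/43 + 157) = ((-13805 - 6835) - 13)/(-19866/43 + 157) = (-20640 - 13)/(-19866/43 + 157) = -20653/(-129*154/43 + 157) = -20653/(-462 + 157) = -20653/(-305) = -20653*(-1/305) = 20653/305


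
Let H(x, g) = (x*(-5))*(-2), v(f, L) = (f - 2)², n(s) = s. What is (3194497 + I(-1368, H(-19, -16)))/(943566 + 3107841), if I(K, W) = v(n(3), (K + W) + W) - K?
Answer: 3195866/4051407 ≈ 0.78883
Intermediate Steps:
v(f, L) = (-2 + f)²
H(x, g) = 10*x (H(x, g) = -5*x*(-2) = 10*x)
I(K, W) = 1 - K (I(K, W) = (-2 + 3)² - K = 1² - K = 1 - K)
(3194497 + I(-1368, H(-19, -16)))/(943566 + 3107841) = (3194497 + (1 - 1*(-1368)))/(943566 + 3107841) = (3194497 + (1 + 1368))/4051407 = (3194497 + 1369)*(1/4051407) = 3195866*(1/4051407) = 3195866/4051407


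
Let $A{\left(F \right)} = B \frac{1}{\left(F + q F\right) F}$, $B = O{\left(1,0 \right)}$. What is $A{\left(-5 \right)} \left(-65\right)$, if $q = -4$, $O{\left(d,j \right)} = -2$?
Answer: $- \frac{26}{15} \approx -1.7333$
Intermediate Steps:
$B = -2$
$A{\left(F \right)} = \frac{2}{3 F^{2}}$ ($A{\left(F \right)} = - 2 \frac{1}{\left(F - 4 F\right) F} = - 2 \frac{1}{- 3 F F} = - 2 \frac{\left(- \frac{1}{3}\right) \frac{1}{F}}{F} = - 2 \left(- \frac{1}{3 F^{2}}\right) = \frac{2}{3 F^{2}}$)
$A{\left(-5 \right)} \left(-65\right) = \frac{2}{3 \cdot 25} \left(-65\right) = \frac{2}{3} \cdot \frac{1}{25} \left(-65\right) = \frac{2}{75} \left(-65\right) = - \frac{26}{15}$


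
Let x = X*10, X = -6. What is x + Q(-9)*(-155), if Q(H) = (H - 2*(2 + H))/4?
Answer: -1015/4 ≈ -253.75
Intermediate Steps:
x = -60 (x = -6*10 = -60)
Q(H) = -1 - H/4 (Q(H) = (H - (4 + 2*H))*(1/4) = (H + (-4 - 2*H))*(1/4) = (-4 - H)*(1/4) = -1 - H/4)
x + Q(-9)*(-155) = -60 + (-1 - 1/4*(-9))*(-155) = -60 + (-1 + 9/4)*(-155) = -60 + (5/4)*(-155) = -60 - 775/4 = -1015/4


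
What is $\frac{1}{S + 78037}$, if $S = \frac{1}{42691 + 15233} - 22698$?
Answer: $\frac{57924}{3205456237} \approx 1.807 \cdot 10^{-5}$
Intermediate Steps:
$S = - \frac{1314758951}{57924}$ ($S = \frac{1}{57924} - 22698 = - \frac{1314758951}{57924} \approx -22698.0$)
$\frac{1}{S + 78037} = \frac{1}{- \frac{1314758951}{57924} + 78037} = \frac{1}{\frac{3205456237}{57924}} = \frac{57924}{3205456237}$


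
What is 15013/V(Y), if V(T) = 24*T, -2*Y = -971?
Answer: 15013/11652 ≈ 1.2884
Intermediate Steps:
Y = 971/2 (Y = -½*(-971) = 971/2 ≈ 485.50)
15013/V(Y) = 15013/((24*(971/2))) = 15013/11652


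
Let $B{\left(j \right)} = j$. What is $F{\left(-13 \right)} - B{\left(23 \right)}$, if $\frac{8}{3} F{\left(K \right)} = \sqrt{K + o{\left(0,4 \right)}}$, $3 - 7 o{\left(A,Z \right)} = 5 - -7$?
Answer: $-23 + \frac{15 i \sqrt{7}}{28} \approx -23.0 + 1.4174 i$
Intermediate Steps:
$o{\left(A,Z \right)} = - \frac{9}{7}$ ($o{\left(A,Z \right)} = \frac{3}{7} - \frac{5 - -7}{7} = \frac{3}{7} - \frac{5 + 7}{7} = \frac{3}{7} - \frac{12}{7} = - \frac{9}{7}$)
$F{\left(K \right)} = \frac{3 \sqrt{- \frac{9}{7} + K}}{8}$ ($F{\left(K \right)} = \frac{3 \sqrt{K - \frac{9}{7}}}{8} = \frac{3 \sqrt{- \frac{9}{7} + K}}{8}$)
$F{\left(-13 \right)} - B{\left(23 \right)} = \frac{3 \sqrt{-63 + 49 \left(-13\right)}}{56} - 23 = \frac{3 \sqrt{-63 - 637}}{56} - 23 = \frac{3 \sqrt{-700}}{56} - 23 = \frac{3 \cdot 10 i \sqrt{7}}{56} - 23 = \frac{15 i \sqrt{7}}{28} - 23 = -23 + \frac{15 i \sqrt{7}}{28}$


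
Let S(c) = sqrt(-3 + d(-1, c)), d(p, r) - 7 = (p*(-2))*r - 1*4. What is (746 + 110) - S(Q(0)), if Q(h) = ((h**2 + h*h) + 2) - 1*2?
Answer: 856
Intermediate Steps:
d(p, r) = 3 - 2*p*r (d(p, r) = 7 + ((p*(-2))*r - 1*4) = 7 + ((-2*p)*r - 4) = 7 + (-2*p*r - 4) = 7 + (-4 - 2*p*r) = 3 - 2*p*r)
Q(h) = 2*h**2 (Q(h) = ((h**2 + h**2) + 2) - 2 = (2*h**2 + 2) - 2 = (2 + 2*h**2) - 2 = 2*h**2)
S(c) = sqrt(2)*sqrt(c) (S(c) = sqrt(-3 + (3 - 2*(-1)*c)) = sqrt(-3 + (3 + 2*c)) = sqrt(2*c) = sqrt(2)*sqrt(c))
(746 + 110) - S(Q(0)) = (746 + 110) - sqrt(2)*sqrt(2*0**2) = 856 - sqrt(2)*sqrt(2*0) = 856 - sqrt(2)*sqrt(0) = 856 - sqrt(2)*0 = 856 - 1*0 = 856 + 0 = 856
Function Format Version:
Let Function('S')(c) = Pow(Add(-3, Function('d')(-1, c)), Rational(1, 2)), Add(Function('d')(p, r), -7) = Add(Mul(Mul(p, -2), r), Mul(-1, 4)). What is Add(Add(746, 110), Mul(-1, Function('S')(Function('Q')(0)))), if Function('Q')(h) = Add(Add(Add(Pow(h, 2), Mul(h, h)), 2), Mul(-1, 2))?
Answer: 856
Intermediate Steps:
Function('d')(p, r) = Add(3, Mul(-2, p, r)) (Function('d')(p, r) = Add(7, Add(Mul(Mul(p, -2), r), Mul(-1, 4))) = Add(7, Add(Mul(Mul(-2, p), r), -4)) = Add(7, Add(Mul(-2, p, r), -4)) = Add(7, Add(-4, Mul(-2, p, r))) = Add(3, Mul(-2, p, r)))
Function('Q')(h) = Mul(2, Pow(h, 2)) (Function('Q')(h) = Add(Add(Add(Pow(h, 2), Pow(h, 2)), 2), -2) = Add(Add(Mul(2, Pow(h, 2)), 2), -2) = Add(Add(2, Mul(2, Pow(h, 2))), -2) = Mul(2, Pow(h, 2)))
Function('S')(c) = Mul(Pow(2, Rational(1, 2)), Pow(c, Rational(1, 2))) (Function('S')(c) = Pow(Add(-3, Add(3, Mul(-2, -1, c))), Rational(1, 2)) = Pow(Add(-3, Add(3, Mul(2, c))), Rational(1, 2)) = Pow(Mul(2, c), Rational(1, 2)) = Mul(Pow(2, Rational(1, 2)), Pow(c, Rational(1, 2))))
Add(Add(746, 110), Mul(-1, Function('S')(Function('Q')(0)))) = Add(Add(746, 110), Mul(-1, Mul(Pow(2, Rational(1, 2)), Pow(Mul(2, Pow(0, 2)), Rational(1, 2))))) = Add(856, Mul(-1, Mul(Pow(2, Rational(1, 2)), Pow(Mul(2, 0), Rational(1, 2))))) = Add(856, Mul(-1, Mul(Pow(2, Rational(1, 2)), Pow(0, Rational(1, 2))))) = Add(856, Mul(-1, Mul(Pow(2, Rational(1, 2)), 0))) = Add(856, Mul(-1, 0)) = Add(856, 0) = 856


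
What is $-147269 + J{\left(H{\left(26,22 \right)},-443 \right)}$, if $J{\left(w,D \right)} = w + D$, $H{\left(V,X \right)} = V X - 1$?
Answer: $-147141$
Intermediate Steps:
$H{\left(V,X \right)} = -1 + V X$
$J{\left(w,D \right)} = D + w$
$-147269 + J{\left(H{\left(26,22 \right)},-443 \right)} = -147269 + \left(-443 + \left(-1 + 26 \cdot 22\right)\right) = -147269 + \left(-443 + \left(-1 + 572\right)\right) = -147269 + \left(-443 + 571\right) = -147269 + 128 = -147141$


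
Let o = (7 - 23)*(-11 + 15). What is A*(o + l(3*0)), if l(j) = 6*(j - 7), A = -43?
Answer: 4558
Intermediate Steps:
o = -64 (o = -16*4 = -64)
l(j) = -42 + 6*j (l(j) = 6*(-7 + j) = -42 + 6*j)
A*(o + l(3*0)) = -43*(-64 + (-42 + 6*(3*0))) = -43*(-64 + (-42 + 6*0)) = -43*(-64 + (-42 + 0)) = -43*(-64 - 42) = -43*(-106) = 4558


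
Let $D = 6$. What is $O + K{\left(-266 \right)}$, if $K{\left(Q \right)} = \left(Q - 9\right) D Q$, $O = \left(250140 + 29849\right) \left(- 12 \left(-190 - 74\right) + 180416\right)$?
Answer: $51401939476$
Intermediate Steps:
$O = 51401500576$ ($O = 279989 \left(\left(-12\right) \left(-264\right) + 180416\right) = 279989 \left(3168 + 180416\right) = 279989 \cdot 183584 = 51401500576$)
$K{\left(Q \right)} = Q \left(-54 + 6 Q\right)$ ($K{\left(Q \right)} = \left(Q - 9\right) 6 Q = \left(-9 + Q\right) 6 Q = \left(-54 + 6 Q\right) Q = Q \left(-54 + 6 Q\right)$)
$O + K{\left(-266 \right)} = 51401500576 + 6 \left(-266\right) \left(-9 - 266\right) = 51401500576 + 6 \left(-266\right) \left(-275\right) = 51401500576 + 438900 = 51401939476$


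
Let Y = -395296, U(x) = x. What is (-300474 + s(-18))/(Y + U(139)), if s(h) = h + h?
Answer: 14310/18817 ≈ 0.76048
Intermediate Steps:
s(h) = 2*h
(-300474 + s(-18))/(Y + U(139)) = (-300474 + 2*(-18))/(-395296 + 139) = (-300474 - 36)/(-395157) = -300510*(-1/395157) = 14310/18817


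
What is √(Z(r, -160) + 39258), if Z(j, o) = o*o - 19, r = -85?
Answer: √64839 ≈ 254.64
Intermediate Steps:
Z(j, o) = -19 + o² (Z(j, o) = o² - 19 = -19 + o²)
√(Z(r, -160) + 39258) = √((-19 + (-160)²) + 39258) = √((-19 + 25600) + 39258) = √(25581 + 39258) = √64839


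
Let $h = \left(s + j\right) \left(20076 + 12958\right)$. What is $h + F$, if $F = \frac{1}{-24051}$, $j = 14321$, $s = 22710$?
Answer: $\frac{29421156680753}{24051} \approx 1.2233 \cdot 10^{9}$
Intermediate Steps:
$F = - \frac{1}{24051} \approx -4.1578 \cdot 10^{-5}$
$h = 1223282054$ ($h = \left(22710 + 14321\right) \left(20076 + 12958\right) = 37031 \cdot 33034 = 1223282054$)
$h + F = 1223282054 - \frac{1}{24051} = \frac{29421156680753}{24051}$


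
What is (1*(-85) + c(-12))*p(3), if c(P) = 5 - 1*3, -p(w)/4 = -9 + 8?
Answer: -332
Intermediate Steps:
p(w) = 4 (p(w) = -4*(-9 + 8) = -4*(-1) = 4)
c(P) = 2 (c(P) = 5 - 3 = 2)
(1*(-85) + c(-12))*p(3) = (1*(-85) + 2)*4 = (-85 + 2)*4 = -83*4 = -332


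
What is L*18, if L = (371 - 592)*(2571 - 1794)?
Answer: -3090906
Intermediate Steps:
L = -171717 (L = -221*777 = -171717)
L*18 = -171717*18 = -3090906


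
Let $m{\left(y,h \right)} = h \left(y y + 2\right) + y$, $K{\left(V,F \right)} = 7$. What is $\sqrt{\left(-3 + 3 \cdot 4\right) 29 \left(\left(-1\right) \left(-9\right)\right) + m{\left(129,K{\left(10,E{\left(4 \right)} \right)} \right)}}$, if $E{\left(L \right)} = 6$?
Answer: $\sqrt{118979} \approx 344.93$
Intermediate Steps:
$m{\left(y,h \right)} = y + h \left(2 + y^{2}\right)$ ($m{\left(y,h \right)} = h \left(y^{2} + 2\right) + y = h \left(2 + y^{2}\right) + y = y + h \left(2 + y^{2}\right)$)
$\sqrt{\left(-3 + 3 \cdot 4\right) 29 \left(\left(-1\right) \left(-9\right)\right) + m{\left(129,K{\left(10,E{\left(4 \right)} \right)} \right)}} = \sqrt{\left(-3 + 3 \cdot 4\right) 29 \left(\left(-1\right) \left(-9\right)\right) + \left(129 + 2 \cdot 7 + 7 \cdot 129^{2}\right)} = \sqrt{\left(-3 + 12\right) 29 \cdot 9 + \left(129 + 14 + 7 \cdot 16641\right)} = \sqrt{9 \cdot 29 \cdot 9 + \left(129 + 14 + 116487\right)} = \sqrt{261 \cdot 9 + 116630} = \sqrt{2349 + 116630} = \sqrt{118979}$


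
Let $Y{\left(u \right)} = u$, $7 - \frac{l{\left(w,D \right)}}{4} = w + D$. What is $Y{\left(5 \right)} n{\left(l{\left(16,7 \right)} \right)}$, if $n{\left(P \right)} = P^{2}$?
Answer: $20480$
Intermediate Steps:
$l{\left(w,D \right)} = 28 - 4 D - 4 w$ ($l{\left(w,D \right)} = 28 - 4 \left(w + D\right) = 28 - 4 \left(D + w\right) = 28 - \left(4 D + 4 w\right) = 28 - 4 D - 4 w$)
$Y{\left(5 \right)} n{\left(l{\left(16,7 \right)} \right)} = 5 \left(28 - 28 - 64\right)^{2} = 5 \left(-64\right)^{2} = 5 \cdot 4096 = 20480$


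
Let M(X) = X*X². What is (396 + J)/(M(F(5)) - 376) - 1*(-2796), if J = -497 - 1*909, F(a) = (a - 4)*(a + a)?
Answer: 871847/312 ≈ 2794.4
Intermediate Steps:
F(a) = 2*a*(-4 + a) (F(a) = (-4 + a)*(2*a) = 2*a*(-4 + a))
M(X) = X³
J = -1406 (J = -497 - 909 = -1406)
(396 + J)/(M(F(5)) - 376) - 1*(-2796) = (396 - 1406)/((2*5*(-4 + 5))³ - 376) - 1*(-2796) = -1010/((2*5*1)³ - 376) + 2796 = -1010/(10³ - 376) + 2796 = -1010/(1000 - 376) + 2796 = -1010/624 + 2796 = -1010*1/624 + 2796 = -505/312 + 2796 = 871847/312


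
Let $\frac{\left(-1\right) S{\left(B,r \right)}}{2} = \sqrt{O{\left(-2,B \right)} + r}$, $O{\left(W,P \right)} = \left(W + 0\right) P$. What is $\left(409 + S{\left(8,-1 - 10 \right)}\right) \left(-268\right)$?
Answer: $-109612 + 1608 i \sqrt{3} \approx -1.0961 \cdot 10^{5} + 2785.1 i$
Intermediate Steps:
$O{\left(W,P \right)} = P W$ ($O{\left(W,P \right)} = W P = P W$)
$S{\left(B,r \right)} = - 2 \sqrt{r - 2 B}$ ($S{\left(B,r \right)} = - 2 \sqrt{B \left(-2\right) + r} = - 2 \sqrt{- 2 B + r} = - 2 \sqrt{r - 2 B}$)
$\left(409 + S{\left(8,-1 - 10 \right)}\right) \left(-268\right) = \left(409 - 2 \sqrt{\left(-1 - 10\right) - 16}\right) \left(-268\right) = \left(409 - 2 \sqrt{-11 - 16}\right) \left(-268\right) = \left(409 - 2 \sqrt{-27}\right) \left(-268\right) = \left(409 - 2 \cdot 3 i \sqrt{3}\right) \left(-268\right) = \left(409 - 6 i \sqrt{3}\right) \left(-268\right) = -109612 + 1608 i \sqrt{3}$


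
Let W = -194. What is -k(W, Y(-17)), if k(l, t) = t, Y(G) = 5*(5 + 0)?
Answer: -25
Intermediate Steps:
Y(G) = 25 (Y(G) = 5*5 = 25)
-k(W, Y(-17)) = -1*25 = -25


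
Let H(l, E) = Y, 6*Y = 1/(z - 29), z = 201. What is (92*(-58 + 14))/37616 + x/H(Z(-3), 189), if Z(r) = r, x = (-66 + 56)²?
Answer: 242622947/2351 ≈ 1.0320e+5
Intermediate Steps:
x = 100 (x = (-10)² = 100)
Y = 1/1032 (Y = 1/(6*(201 - 29)) = (⅙)/172 = (⅙)*(1/172) = 1/1032 ≈ 0.00096899)
H(l, E) = 1/1032
(92*(-58 + 14))/37616 + x/H(Z(-3), 189) = (92*(-58 + 14))/37616 + 100/(1/1032) = (92*(-44))*(1/37616) + 100*1032 = -4048*1/37616 + 103200 = -253/2351 + 103200 = 242622947/2351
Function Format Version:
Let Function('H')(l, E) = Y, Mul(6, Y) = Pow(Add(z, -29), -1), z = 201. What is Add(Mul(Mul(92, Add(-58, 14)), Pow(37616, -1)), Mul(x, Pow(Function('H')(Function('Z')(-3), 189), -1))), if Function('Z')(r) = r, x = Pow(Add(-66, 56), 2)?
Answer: Rational(242622947, 2351) ≈ 1.0320e+5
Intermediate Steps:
x = 100 (x = Pow(-10, 2) = 100)
Y = Rational(1, 1032) (Y = Mul(Rational(1, 6), Pow(Add(201, -29), -1)) = Mul(Rational(1, 6), Pow(172, -1)) = Mul(Rational(1, 6), Rational(1, 172)) = Rational(1, 1032) ≈ 0.00096899)
Function('H')(l, E) = Rational(1, 1032)
Add(Mul(Mul(92, Add(-58, 14)), Pow(37616, -1)), Mul(x, Pow(Function('H')(Function('Z')(-3), 189), -1))) = Add(Mul(Mul(92, Add(-58, 14)), Pow(37616, -1)), Mul(100, Pow(Rational(1, 1032), -1))) = Add(Mul(Mul(92, -44), Rational(1, 37616)), Mul(100, 1032)) = Add(Mul(-4048, Rational(1, 37616)), 103200) = Add(Rational(-253, 2351), 103200) = Rational(242622947, 2351)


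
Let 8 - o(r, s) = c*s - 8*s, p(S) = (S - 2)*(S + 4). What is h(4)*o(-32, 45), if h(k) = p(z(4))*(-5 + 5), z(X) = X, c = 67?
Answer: 0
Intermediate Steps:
p(S) = (-2 + S)*(4 + S)
o(r, s) = 8 - 59*s (o(r, s) = 8 - (67*s - 8*s) = 8 - 59*s)
h(k) = 0 (h(k) = (-8 + 4**2 + 2*4)*(-5 + 5) = (-8 + 16 + 8)*0 = 16*0 = 0)
h(4)*o(-32, 45) = 0*(8 - 59*45) = 0*(8 - 2655) = 0*(-2647) = 0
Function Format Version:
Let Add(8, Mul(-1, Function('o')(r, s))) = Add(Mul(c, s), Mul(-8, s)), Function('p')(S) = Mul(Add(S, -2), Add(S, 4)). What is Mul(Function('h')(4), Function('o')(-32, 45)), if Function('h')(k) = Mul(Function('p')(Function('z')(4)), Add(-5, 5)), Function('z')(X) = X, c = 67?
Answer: 0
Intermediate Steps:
Function('p')(S) = Mul(Add(-2, S), Add(4, S))
Function('o')(r, s) = Add(8, Mul(-59, s)) (Function('o')(r, s) = Add(8, Mul(-1, Add(Mul(67, s), Mul(-8, s)))) = Add(8, Mul(-1, Mul(59, s))) = Add(8, Mul(-59, s)))
Function('h')(k) = 0 (Function('h')(k) = Mul(Add(-8, Pow(4, 2), Mul(2, 4)), Add(-5, 5)) = Mul(Add(-8, 16, 8), 0) = Mul(16, 0) = 0)
Mul(Function('h')(4), Function('o')(-32, 45)) = Mul(0, Add(8, Mul(-59, 45))) = Mul(0, Add(8, -2655)) = Mul(0, -2647) = 0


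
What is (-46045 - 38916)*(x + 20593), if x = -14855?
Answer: -487506218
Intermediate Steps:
(-46045 - 38916)*(x + 20593) = (-46045 - 38916)*(-14855 + 20593) = -84961*5738 = -487506218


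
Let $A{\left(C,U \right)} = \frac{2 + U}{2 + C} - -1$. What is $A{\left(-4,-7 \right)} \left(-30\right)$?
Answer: $-105$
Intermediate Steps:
$A{\left(C,U \right)} = 1 + \frac{2 + U}{2 + C}$ ($A{\left(C,U \right)} = \frac{2 + U}{2 + C} + 1 = 1 + \frac{2 + U}{2 + C}$)
$A{\left(-4,-7 \right)} \left(-30\right) = \frac{4 - 4 - 7}{2 - 4} \left(-30\right) = \frac{1}{-2} \left(-7\right) \left(-30\right) = \left(- \frac{1}{2}\right) \left(-7\right) \left(-30\right) = \frac{7}{2} \left(-30\right) = -105$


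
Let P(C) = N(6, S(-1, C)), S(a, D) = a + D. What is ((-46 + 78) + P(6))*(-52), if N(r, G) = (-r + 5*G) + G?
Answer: -2912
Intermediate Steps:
S(a, D) = D + a
N(r, G) = -r + 6*G
P(C) = -12 + 6*C (P(C) = -1*6 + 6*(C - 1) = -6 + 6*(-1 + C) = -6 + (-6 + 6*C) = -12 + 6*C)
((-46 + 78) + P(6))*(-52) = ((-46 + 78) + (-12 + 6*6))*(-52) = (32 + (-12 + 36))*(-52) = (32 + 24)*(-52) = 56*(-52) = -2912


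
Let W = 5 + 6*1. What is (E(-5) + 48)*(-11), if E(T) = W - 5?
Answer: -594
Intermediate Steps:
W = 11 (W = 5 + 6 = 11)
E(T) = 6 (E(T) = 11 - 5 = 6)
(E(-5) + 48)*(-11) = (6 + 48)*(-11) = 54*(-11) = -594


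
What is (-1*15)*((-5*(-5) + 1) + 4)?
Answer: -450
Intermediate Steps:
(-1*15)*((-5*(-5) + 1) + 4) = -15*((25 + 1) + 4) = -15*(26 + 4) = -15*30 = -450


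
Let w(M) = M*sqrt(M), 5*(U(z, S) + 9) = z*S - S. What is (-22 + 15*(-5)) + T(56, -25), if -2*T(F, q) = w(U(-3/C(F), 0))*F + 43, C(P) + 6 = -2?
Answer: -237/2 + 756*I ≈ -118.5 + 756.0*I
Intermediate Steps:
C(P) = -8 (C(P) = -6 - 2 = -8)
U(z, S) = -9 - S/5 + S*z/5 (U(z, S) = -9 + (z*S - S)/5 = -9 + (S*z - S)/5 = -9 + (-S + S*z)/5 = -9 + (-S/5 + S*z/5) = -9 - S/5 + S*z/5)
w(M) = M**(3/2)
T(F, q) = -43/2 + 27*I*F/2 (T(F, q) = -((-9 - 1/5*0 + (1/5)*0*(-3/(-8)))**(3/2)*F + 43)/2 = -((-9 + 0 + (1/5)*0*(-3*(-1/8)))**(3/2)*F + 43)/2 = -((-9 + 0 + (1/5)*0*(3/8))**(3/2)*F + 43)/2 = -((-9 + 0 + 0)**(3/2)*F + 43)/2 = -((-9)**(3/2)*F + 43)/2 = -((-27*I)*F + 43)/2 = -(-27*I*F + 43)/2 = -(43 - 27*I*F)/2 = -43/2 + 27*I*F/2)
(-22 + 15*(-5)) + T(56, -25) = (-22 + 15*(-5)) + (-43/2 + (27/2)*I*56) = (-22 - 75) + (-43/2 + 756*I) = -97 + (-43/2 + 756*I) = -237/2 + 756*I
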